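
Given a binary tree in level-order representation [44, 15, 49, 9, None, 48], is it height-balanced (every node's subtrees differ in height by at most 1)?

Tree (level-order array): [44, 15, 49, 9, None, 48]
Definition: a tree is height-balanced if, at every node, |h(left) - h(right)| <= 1 (empty subtree has height -1).
Bottom-up per-node check:
  node 9: h_left=-1, h_right=-1, diff=0 [OK], height=0
  node 15: h_left=0, h_right=-1, diff=1 [OK], height=1
  node 48: h_left=-1, h_right=-1, diff=0 [OK], height=0
  node 49: h_left=0, h_right=-1, diff=1 [OK], height=1
  node 44: h_left=1, h_right=1, diff=0 [OK], height=2
All nodes satisfy the balance condition.
Result: Balanced


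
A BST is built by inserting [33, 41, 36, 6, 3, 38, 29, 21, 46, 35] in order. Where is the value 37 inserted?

Starting tree (level order): [33, 6, 41, 3, 29, 36, 46, None, None, 21, None, 35, 38]
Insertion path: 33 -> 41 -> 36 -> 38
Result: insert 37 as left child of 38
Final tree (level order): [33, 6, 41, 3, 29, 36, 46, None, None, 21, None, 35, 38, None, None, None, None, None, None, 37]


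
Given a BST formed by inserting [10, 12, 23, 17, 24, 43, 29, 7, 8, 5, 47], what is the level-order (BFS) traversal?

Tree insertion order: [10, 12, 23, 17, 24, 43, 29, 7, 8, 5, 47]
Tree (level-order array): [10, 7, 12, 5, 8, None, 23, None, None, None, None, 17, 24, None, None, None, 43, 29, 47]
BFS from the root, enqueuing left then right child of each popped node:
  queue [10] -> pop 10, enqueue [7, 12], visited so far: [10]
  queue [7, 12] -> pop 7, enqueue [5, 8], visited so far: [10, 7]
  queue [12, 5, 8] -> pop 12, enqueue [23], visited so far: [10, 7, 12]
  queue [5, 8, 23] -> pop 5, enqueue [none], visited so far: [10, 7, 12, 5]
  queue [8, 23] -> pop 8, enqueue [none], visited so far: [10, 7, 12, 5, 8]
  queue [23] -> pop 23, enqueue [17, 24], visited so far: [10, 7, 12, 5, 8, 23]
  queue [17, 24] -> pop 17, enqueue [none], visited so far: [10, 7, 12, 5, 8, 23, 17]
  queue [24] -> pop 24, enqueue [43], visited so far: [10, 7, 12, 5, 8, 23, 17, 24]
  queue [43] -> pop 43, enqueue [29, 47], visited so far: [10, 7, 12, 5, 8, 23, 17, 24, 43]
  queue [29, 47] -> pop 29, enqueue [none], visited so far: [10, 7, 12, 5, 8, 23, 17, 24, 43, 29]
  queue [47] -> pop 47, enqueue [none], visited so far: [10, 7, 12, 5, 8, 23, 17, 24, 43, 29, 47]
Result: [10, 7, 12, 5, 8, 23, 17, 24, 43, 29, 47]


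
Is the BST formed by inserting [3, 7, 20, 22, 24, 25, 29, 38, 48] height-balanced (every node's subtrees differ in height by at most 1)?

Tree (level-order array): [3, None, 7, None, 20, None, 22, None, 24, None, 25, None, 29, None, 38, None, 48]
Definition: a tree is height-balanced if, at every node, |h(left) - h(right)| <= 1 (empty subtree has height -1).
Bottom-up per-node check:
  node 48: h_left=-1, h_right=-1, diff=0 [OK], height=0
  node 38: h_left=-1, h_right=0, diff=1 [OK], height=1
  node 29: h_left=-1, h_right=1, diff=2 [FAIL (|-1-1|=2 > 1)], height=2
  node 25: h_left=-1, h_right=2, diff=3 [FAIL (|-1-2|=3 > 1)], height=3
  node 24: h_left=-1, h_right=3, diff=4 [FAIL (|-1-3|=4 > 1)], height=4
  node 22: h_left=-1, h_right=4, diff=5 [FAIL (|-1-4|=5 > 1)], height=5
  node 20: h_left=-1, h_right=5, diff=6 [FAIL (|-1-5|=6 > 1)], height=6
  node 7: h_left=-1, h_right=6, diff=7 [FAIL (|-1-6|=7 > 1)], height=7
  node 3: h_left=-1, h_right=7, diff=8 [FAIL (|-1-7|=8 > 1)], height=8
Node 29 violates the condition: |-1 - 1| = 2 > 1.
Result: Not balanced


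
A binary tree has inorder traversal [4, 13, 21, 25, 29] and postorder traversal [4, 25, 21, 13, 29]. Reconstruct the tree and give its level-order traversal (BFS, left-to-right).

Inorder:   [4, 13, 21, 25, 29]
Postorder: [4, 25, 21, 13, 29]
Algorithm: postorder visits root last, so walk postorder right-to-left;
each value is the root of the current inorder slice — split it at that
value, recurse on the right subtree first, then the left.
Recursive splits:
  root=29; inorder splits into left=[4, 13, 21, 25], right=[]
  root=13; inorder splits into left=[4], right=[21, 25]
  root=21; inorder splits into left=[], right=[25]
  root=25; inorder splits into left=[], right=[]
  root=4; inorder splits into left=[], right=[]
Reconstructed level-order: [29, 13, 4, 21, 25]


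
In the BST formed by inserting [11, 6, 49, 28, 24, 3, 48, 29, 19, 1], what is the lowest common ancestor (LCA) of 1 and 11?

Tree insertion order: [11, 6, 49, 28, 24, 3, 48, 29, 19, 1]
Tree (level-order array): [11, 6, 49, 3, None, 28, None, 1, None, 24, 48, None, None, 19, None, 29]
In a BST, the LCA of p=1, q=11 is the first node v on the
root-to-leaf path with p <= v <= q (go left if both < v, right if both > v).
Walk from root:
  at 11: 1 <= 11 <= 11, this is the LCA
LCA = 11


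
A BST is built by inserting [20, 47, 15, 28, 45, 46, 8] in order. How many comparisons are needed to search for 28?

Search path for 28: 20 -> 47 -> 28
Found: True
Comparisons: 3


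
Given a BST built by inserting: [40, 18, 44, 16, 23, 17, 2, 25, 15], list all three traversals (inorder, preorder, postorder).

Tree insertion order: [40, 18, 44, 16, 23, 17, 2, 25, 15]
Tree (level-order array): [40, 18, 44, 16, 23, None, None, 2, 17, None, 25, None, 15]
Inorder (L, root, R): [2, 15, 16, 17, 18, 23, 25, 40, 44]
Preorder (root, L, R): [40, 18, 16, 2, 15, 17, 23, 25, 44]
Postorder (L, R, root): [15, 2, 17, 16, 25, 23, 18, 44, 40]


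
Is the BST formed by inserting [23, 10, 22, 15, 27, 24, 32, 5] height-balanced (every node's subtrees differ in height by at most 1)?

Tree (level-order array): [23, 10, 27, 5, 22, 24, 32, None, None, 15]
Definition: a tree is height-balanced if, at every node, |h(left) - h(right)| <= 1 (empty subtree has height -1).
Bottom-up per-node check:
  node 5: h_left=-1, h_right=-1, diff=0 [OK], height=0
  node 15: h_left=-1, h_right=-1, diff=0 [OK], height=0
  node 22: h_left=0, h_right=-1, diff=1 [OK], height=1
  node 10: h_left=0, h_right=1, diff=1 [OK], height=2
  node 24: h_left=-1, h_right=-1, diff=0 [OK], height=0
  node 32: h_left=-1, h_right=-1, diff=0 [OK], height=0
  node 27: h_left=0, h_right=0, diff=0 [OK], height=1
  node 23: h_left=2, h_right=1, diff=1 [OK], height=3
All nodes satisfy the balance condition.
Result: Balanced


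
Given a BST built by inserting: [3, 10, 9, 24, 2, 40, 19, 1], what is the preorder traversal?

Tree insertion order: [3, 10, 9, 24, 2, 40, 19, 1]
Tree (level-order array): [3, 2, 10, 1, None, 9, 24, None, None, None, None, 19, 40]
Preorder traversal: [3, 2, 1, 10, 9, 24, 19, 40]


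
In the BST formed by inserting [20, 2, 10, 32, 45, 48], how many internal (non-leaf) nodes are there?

Tree built from: [20, 2, 10, 32, 45, 48]
Tree (level-order array): [20, 2, 32, None, 10, None, 45, None, None, None, 48]
Rule: An internal node has at least one child.
Per-node child counts:
  node 20: 2 child(ren)
  node 2: 1 child(ren)
  node 10: 0 child(ren)
  node 32: 1 child(ren)
  node 45: 1 child(ren)
  node 48: 0 child(ren)
Matching nodes: [20, 2, 32, 45]
Count of internal (non-leaf) nodes: 4


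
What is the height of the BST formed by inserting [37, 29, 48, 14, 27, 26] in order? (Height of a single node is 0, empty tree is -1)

Insertion order: [37, 29, 48, 14, 27, 26]
Tree (level-order array): [37, 29, 48, 14, None, None, None, None, 27, 26]
Compute height bottom-up (empty subtree = -1):
  height(26) = 1 + max(-1, -1) = 0
  height(27) = 1 + max(0, -1) = 1
  height(14) = 1 + max(-1, 1) = 2
  height(29) = 1 + max(2, -1) = 3
  height(48) = 1 + max(-1, -1) = 0
  height(37) = 1 + max(3, 0) = 4
Height = 4


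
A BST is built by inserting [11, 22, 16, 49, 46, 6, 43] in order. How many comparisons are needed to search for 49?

Search path for 49: 11 -> 22 -> 49
Found: True
Comparisons: 3


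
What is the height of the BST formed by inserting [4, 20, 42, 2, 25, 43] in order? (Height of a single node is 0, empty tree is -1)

Insertion order: [4, 20, 42, 2, 25, 43]
Tree (level-order array): [4, 2, 20, None, None, None, 42, 25, 43]
Compute height bottom-up (empty subtree = -1):
  height(2) = 1 + max(-1, -1) = 0
  height(25) = 1 + max(-1, -1) = 0
  height(43) = 1 + max(-1, -1) = 0
  height(42) = 1 + max(0, 0) = 1
  height(20) = 1 + max(-1, 1) = 2
  height(4) = 1 + max(0, 2) = 3
Height = 3


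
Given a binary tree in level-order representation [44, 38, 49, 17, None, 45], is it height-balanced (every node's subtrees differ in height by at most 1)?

Tree (level-order array): [44, 38, 49, 17, None, 45]
Definition: a tree is height-balanced if, at every node, |h(left) - h(right)| <= 1 (empty subtree has height -1).
Bottom-up per-node check:
  node 17: h_left=-1, h_right=-1, diff=0 [OK], height=0
  node 38: h_left=0, h_right=-1, diff=1 [OK], height=1
  node 45: h_left=-1, h_right=-1, diff=0 [OK], height=0
  node 49: h_left=0, h_right=-1, diff=1 [OK], height=1
  node 44: h_left=1, h_right=1, diff=0 [OK], height=2
All nodes satisfy the balance condition.
Result: Balanced


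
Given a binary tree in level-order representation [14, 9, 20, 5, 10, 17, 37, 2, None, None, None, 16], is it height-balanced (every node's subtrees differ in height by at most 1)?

Tree (level-order array): [14, 9, 20, 5, 10, 17, 37, 2, None, None, None, 16]
Definition: a tree is height-balanced if, at every node, |h(left) - h(right)| <= 1 (empty subtree has height -1).
Bottom-up per-node check:
  node 2: h_left=-1, h_right=-1, diff=0 [OK], height=0
  node 5: h_left=0, h_right=-1, diff=1 [OK], height=1
  node 10: h_left=-1, h_right=-1, diff=0 [OK], height=0
  node 9: h_left=1, h_right=0, diff=1 [OK], height=2
  node 16: h_left=-1, h_right=-1, diff=0 [OK], height=0
  node 17: h_left=0, h_right=-1, diff=1 [OK], height=1
  node 37: h_left=-1, h_right=-1, diff=0 [OK], height=0
  node 20: h_left=1, h_right=0, diff=1 [OK], height=2
  node 14: h_left=2, h_right=2, diff=0 [OK], height=3
All nodes satisfy the balance condition.
Result: Balanced


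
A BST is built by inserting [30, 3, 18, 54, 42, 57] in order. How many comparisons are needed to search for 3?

Search path for 3: 30 -> 3
Found: True
Comparisons: 2


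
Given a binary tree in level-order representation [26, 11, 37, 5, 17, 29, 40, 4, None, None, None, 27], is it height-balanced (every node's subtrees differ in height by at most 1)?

Tree (level-order array): [26, 11, 37, 5, 17, 29, 40, 4, None, None, None, 27]
Definition: a tree is height-balanced if, at every node, |h(left) - h(right)| <= 1 (empty subtree has height -1).
Bottom-up per-node check:
  node 4: h_left=-1, h_right=-1, diff=0 [OK], height=0
  node 5: h_left=0, h_right=-1, diff=1 [OK], height=1
  node 17: h_left=-1, h_right=-1, diff=0 [OK], height=0
  node 11: h_left=1, h_right=0, diff=1 [OK], height=2
  node 27: h_left=-1, h_right=-1, diff=0 [OK], height=0
  node 29: h_left=0, h_right=-1, diff=1 [OK], height=1
  node 40: h_left=-1, h_right=-1, diff=0 [OK], height=0
  node 37: h_left=1, h_right=0, diff=1 [OK], height=2
  node 26: h_left=2, h_right=2, diff=0 [OK], height=3
All nodes satisfy the balance condition.
Result: Balanced


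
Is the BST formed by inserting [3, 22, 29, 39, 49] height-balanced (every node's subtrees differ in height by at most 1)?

Tree (level-order array): [3, None, 22, None, 29, None, 39, None, 49]
Definition: a tree is height-balanced if, at every node, |h(left) - h(right)| <= 1 (empty subtree has height -1).
Bottom-up per-node check:
  node 49: h_left=-1, h_right=-1, diff=0 [OK], height=0
  node 39: h_left=-1, h_right=0, diff=1 [OK], height=1
  node 29: h_left=-1, h_right=1, diff=2 [FAIL (|-1-1|=2 > 1)], height=2
  node 22: h_left=-1, h_right=2, diff=3 [FAIL (|-1-2|=3 > 1)], height=3
  node 3: h_left=-1, h_right=3, diff=4 [FAIL (|-1-3|=4 > 1)], height=4
Node 29 violates the condition: |-1 - 1| = 2 > 1.
Result: Not balanced


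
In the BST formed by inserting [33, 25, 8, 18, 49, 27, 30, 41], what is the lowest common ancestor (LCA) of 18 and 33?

Tree insertion order: [33, 25, 8, 18, 49, 27, 30, 41]
Tree (level-order array): [33, 25, 49, 8, 27, 41, None, None, 18, None, 30]
In a BST, the LCA of p=18, q=33 is the first node v on the
root-to-leaf path with p <= v <= q (go left if both < v, right if both > v).
Walk from root:
  at 33: 18 <= 33 <= 33, this is the LCA
LCA = 33


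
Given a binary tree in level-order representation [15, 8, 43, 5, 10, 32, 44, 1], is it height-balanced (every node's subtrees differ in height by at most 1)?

Tree (level-order array): [15, 8, 43, 5, 10, 32, 44, 1]
Definition: a tree is height-balanced if, at every node, |h(left) - h(right)| <= 1 (empty subtree has height -1).
Bottom-up per-node check:
  node 1: h_left=-1, h_right=-1, diff=0 [OK], height=0
  node 5: h_left=0, h_right=-1, diff=1 [OK], height=1
  node 10: h_left=-1, h_right=-1, diff=0 [OK], height=0
  node 8: h_left=1, h_right=0, diff=1 [OK], height=2
  node 32: h_left=-1, h_right=-1, diff=0 [OK], height=0
  node 44: h_left=-1, h_right=-1, diff=0 [OK], height=0
  node 43: h_left=0, h_right=0, diff=0 [OK], height=1
  node 15: h_left=2, h_right=1, diff=1 [OK], height=3
All nodes satisfy the balance condition.
Result: Balanced


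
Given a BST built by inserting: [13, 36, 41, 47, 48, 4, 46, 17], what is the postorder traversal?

Tree insertion order: [13, 36, 41, 47, 48, 4, 46, 17]
Tree (level-order array): [13, 4, 36, None, None, 17, 41, None, None, None, 47, 46, 48]
Postorder traversal: [4, 17, 46, 48, 47, 41, 36, 13]


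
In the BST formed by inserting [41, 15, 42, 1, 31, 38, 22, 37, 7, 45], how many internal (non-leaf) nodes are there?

Tree built from: [41, 15, 42, 1, 31, 38, 22, 37, 7, 45]
Tree (level-order array): [41, 15, 42, 1, 31, None, 45, None, 7, 22, 38, None, None, None, None, None, None, 37]
Rule: An internal node has at least one child.
Per-node child counts:
  node 41: 2 child(ren)
  node 15: 2 child(ren)
  node 1: 1 child(ren)
  node 7: 0 child(ren)
  node 31: 2 child(ren)
  node 22: 0 child(ren)
  node 38: 1 child(ren)
  node 37: 0 child(ren)
  node 42: 1 child(ren)
  node 45: 0 child(ren)
Matching nodes: [41, 15, 1, 31, 38, 42]
Count of internal (non-leaf) nodes: 6


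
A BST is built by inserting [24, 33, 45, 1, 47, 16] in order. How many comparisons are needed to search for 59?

Search path for 59: 24 -> 33 -> 45 -> 47
Found: False
Comparisons: 4


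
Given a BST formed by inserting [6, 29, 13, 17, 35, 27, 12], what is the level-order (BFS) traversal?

Tree insertion order: [6, 29, 13, 17, 35, 27, 12]
Tree (level-order array): [6, None, 29, 13, 35, 12, 17, None, None, None, None, None, 27]
BFS from the root, enqueuing left then right child of each popped node:
  queue [6] -> pop 6, enqueue [29], visited so far: [6]
  queue [29] -> pop 29, enqueue [13, 35], visited so far: [6, 29]
  queue [13, 35] -> pop 13, enqueue [12, 17], visited so far: [6, 29, 13]
  queue [35, 12, 17] -> pop 35, enqueue [none], visited so far: [6, 29, 13, 35]
  queue [12, 17] -> pop 12, enqueue [none], visited so far: [6, 29, 13, 35, 12]
  queue [17] -> pop 17, enqueue [27], visited so far: [6, 29, 13, 35, 12, 17]
  queue [27] -> pop 27, enqueue [none], visited so far: [6, 29, 13, 35, 12, 17, 27]
Result: [6, 29, 13, 35, 12, 17, 27]


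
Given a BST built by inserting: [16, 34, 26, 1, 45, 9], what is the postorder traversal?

Tree insertion order: [16, 34, 26, 1, 45, 9]
Tree (level-order array): [16, 1, 34, None, 9, 26, 45]
Postorder traversal: [9, 1, 26, 45, 34, 16]


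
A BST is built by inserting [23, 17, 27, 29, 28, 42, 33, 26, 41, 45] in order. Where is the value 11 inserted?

Starting tree (level order): [23, 17, 27, None, None, 26, 29, None, None, 28, 42, None, None, 33, 45, None, 41]
Insertion path: 23 -> 17
Result: insert 11 as left child of 17
Final tree (level order): [23, 17, 27, 11, None, 26, 29, None, None, None, None, 28, 42, None, None, 33, 45, None, 41]


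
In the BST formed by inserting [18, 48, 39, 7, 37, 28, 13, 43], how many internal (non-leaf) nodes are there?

Tree built from: [18, 48, 39, 7, 37, 28, 13, 43]
Tree (level-order array): [18, 7, 48, None, 13, 39, None, None, None, 37, 43, 28]
Rule: An internal node has at least one child.
Per-node child counts:
  node 18: 2 child(ren)
  node 7: 1 child(ren)
  node 13: 0 child(ren)
  node 48: 1 child(ren)
  node 39: 2 child(ren)
  node 37: 1 child(ren)
  node 28: 0 child(ren)
  node 43: 0 child(ren)
Matching nodes: [18, 7, 48, 39, 37]
Count of internal (non-leaf) nodes: 5


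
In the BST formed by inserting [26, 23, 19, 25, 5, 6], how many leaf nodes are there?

Tree built from: [26, 23, 19, 25, 5, 6]
Tree (level-order array): [26, 23, None, 19, 25, 5, None, None, None, None, 6]
Rule: A leaf has 0 children.
Per-node child counts:
  node 26: 1 child(ren)
  node 23: 2 child(ren)
  node 19: 1 child(ren)
  node 5: 1 child(ren)
  node 6: 0 child(ren)
  node 25: 0 child(ren)
Matching nodes: [6, 25]
Count of leaf nodes: 2


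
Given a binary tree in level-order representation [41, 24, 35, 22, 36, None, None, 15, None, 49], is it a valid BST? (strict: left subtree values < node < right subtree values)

Level-order array: [41, 24, 35, 22, 36, None, None, 15, None, 49]
Validate using subtree bounds (lo, hi): at each node, require lo < value < hi,
then recurse left with hi=value and right with lo=value.
Preorder trace (stopping at first violation):
  at node 41 with bounds (-inf, +inf): OK
  at node 24 with bounds (-inf, 41): OK
  at node 22 with bounds (-inf, 24): OK
  at node 15 with bounds (-inf, 22): OK
  at node 36 with bounds (24, 41): OK
  at node 49 with bounds (24, 36): VIOLATION
Node 49 violates its bound: not (24 < 49 < 36).
Result: Not a valid BST


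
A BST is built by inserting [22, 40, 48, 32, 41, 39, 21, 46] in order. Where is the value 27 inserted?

Starting tree (level order): [22, 21, 40, None, None, 32, 48, None, 39, 41, None, None, None, None, 46]
Insertion path: 22 -> 40 -> 32
Result: insert 27 as left child of 32
Final tree (level order): [22, 21, 40, None, None, 32, 48, 27, 39, 41, None, None, None, None, None, None, 46]


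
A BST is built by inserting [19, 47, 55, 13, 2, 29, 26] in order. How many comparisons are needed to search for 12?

Search path for 12: 19 -> 13 -> 2
Found: False
Comparisons: 3


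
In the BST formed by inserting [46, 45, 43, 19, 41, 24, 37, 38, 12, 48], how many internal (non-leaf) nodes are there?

Tree built from: [46, 45, 43, 19, 41, 24, 37, 38, 12, 48]
Tree (level-order array): [46, 45, 48, 43, None, None, None, 19, None, 12, 41, None, None, 24, None, None, 37, None, 38]
Rule: An internal node has at least one child.
Per-node child counts:
  node 46: 2 child(ren)
  node 45: 1 child(ren)
  node 43: 1 child(ren)
  node 19: 2 child(ren)
  node 12: 0 child(ren)
  node 41: 1 child(ren)
  node 24: 1 child(ren)
  node 37: 1 child(ren)
  node 38: 0 child(ren)
  node 48: 0 child(ren)
Matching nodes: [46, 45, 43, 19, 41, 24, 37]
Count of internal (non-leaf) nodes: 7


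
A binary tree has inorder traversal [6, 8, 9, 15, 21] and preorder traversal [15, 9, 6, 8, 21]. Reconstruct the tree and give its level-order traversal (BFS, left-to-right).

Inorder:  [6, 8, 9, 15, 21]
Preorder: [15, 9, 6, 8, 21]
Algorithm: preorder visits root first, so consume preorder in order;
for each root, split the current inorder slice at that value into
left-subtree inorder and right-subtree inorder, then recurse.
Recursive splits:
  root=15; inorder splits into left=[6, 8, 9], right=[21]
  root=9; inorder splits into left=[6, 8], right=[]
  root=6; inorder splits into left=[], right=[8]
  root=8; inorder splits into left=[], right=[]
  root=21; inorder splits into left=[], right=[]
Reconstructed level-order: [15, 9, 21, 6, 8]


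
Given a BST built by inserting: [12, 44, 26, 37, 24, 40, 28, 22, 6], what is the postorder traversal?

Tree insertion order: [12, 44, 26, 37, 24, 40, 28, 22, 6]
Tree (level-order array): [12, 6, 44, None, None, 26, None, 24, 37, 22, None, 28, 40]
Postorder traversal: [6, 22, 24, 28, 40, 37, 26, 44, 12]


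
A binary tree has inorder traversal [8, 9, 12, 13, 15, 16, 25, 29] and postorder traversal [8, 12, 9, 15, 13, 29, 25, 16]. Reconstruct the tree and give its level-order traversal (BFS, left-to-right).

Inorder:   [8, 9, 12, 13, 15, 16, 25, 29]
Postorder: [8, 12, 9, 15, 13, 29, 25, 16]
Algorithm: postorder visits root last, so walk postorder right-to-left;
each value is the root of the current inorder slice — split it at that
value, recurse on the right subtree first, then the left.
Recursive splits:
  root=16; inorder splits into left=[8, 9, 12, 13, 15], right=[25, 29]
  root=25; inorder splits into left=[], right=[29]
  root=29; inorder splits into left=[], right=[]
  root=13; inorder splits into left=[8, 9, 12], right=[15]
  root=15; inorder splits into left=[], right=[]
  root=9; inorder splits into left=[8], right=[12]
  root=12; inorder splits into left=[], right=[]
  root=8; inorder splits into left=[], right=[]
Reconstructed level-order: [16, 13, 25, 9, 15, 29, 8, 12]


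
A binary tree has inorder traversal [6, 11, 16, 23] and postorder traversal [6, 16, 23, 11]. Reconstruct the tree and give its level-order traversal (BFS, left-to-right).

Inorder:   [6, 11, 16, 23]
Postorder: [6, 16, 23, 11]
Algorithm: postorder visits root last, so walk postorder right-to-left;
each value is the root of the current inorder slice — split it at that
value, recurse on the right subtree first, then the left.
Recursive splits:
  root=11; inorder splits into left=[6], right=[16, 23]
  root=23; inorder splits into left=[16], right=[]
  root=16; inorder splits into left=[], right=[]
  root=6; inorder splits into left=[], right=[]
Reconstructed level-order: [11, 6, 23, 16]


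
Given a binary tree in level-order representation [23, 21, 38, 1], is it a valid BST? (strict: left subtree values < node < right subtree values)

Level-order array: [23, 21, 38, 1]
Validate using subtree bounds (lo, hi): at each node, require lo < value < hi,
then recurse left with hi=value and right with lo=value.
Preorder trace (stopping at first violation):
  at node 23 with bounds (-inf, +inf): OK
  at node 21 with bounds (-inf, 23): OK
  at node 1 with bounds (-inf, 21): OK
  at node 38 with bounds (23, +inf): OK
No violation found at any node.
Result: Valid BST


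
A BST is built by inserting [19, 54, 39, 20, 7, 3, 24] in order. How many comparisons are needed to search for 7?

Search path for 7: 19 -> 7
Found: True
Comparisons: 2


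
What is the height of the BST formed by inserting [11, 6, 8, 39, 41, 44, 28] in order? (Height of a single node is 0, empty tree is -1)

Insertion order: [11, 6, 8, 39, 41, 44, 28]
Tree (level-order array): [11, 6, 39, None, 8, 28, 41, None, None, None, None, None, 44]
Compute height bottom-up (empty subtree = -1):
  height(8) = 1 + max(-1, -1) = 0
  height(6) = 1 + max(-1, 0) = 1
  height(28) = 1 + max(-1, -1) = 0
  height(44) = 1 + max(-1, -1) = 0
  height(41) = 1 + max(-1, 0) = 1
  height(39) = 1 + max(0, 1) = 2
  height(11) = 1 + max(1, 2) = 3
Height = 3


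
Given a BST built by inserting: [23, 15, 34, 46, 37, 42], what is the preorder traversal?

Tree insertion order: [23, 15, 34, 46, 37, 42]
Tree (level-order array): [23, 15, 34, None, None, None, 46, 37, None, None, 42]
Preorder traversal: [23, 15, 34, 46, 37, 42]


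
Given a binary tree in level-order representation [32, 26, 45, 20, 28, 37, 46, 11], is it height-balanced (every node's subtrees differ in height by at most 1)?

Tree (level-order array): [32, 26, 45, 20, 28, 37, 46, 11]
Definition: a tree is height-balanced if, at every node, |h(left) - h(right)| <= 1 (empty subtree has height -1).
Bottom-up per-node check:
  node 11: h_left=-1, h_right=-1, diff=0 [OK], height=0
  node 20: h_left=0, h_right=-1, diff=1 [OK], height=1
  node 28: h_left=-1, h_right=-1, diff=0 [OK], height=0
  node 26: h_left=1, h_right=0, diff=1 [OK], height=2
  node 37: h_left=-1, h_right=-1, diff=0 [OK], height=0
  node 46: h_left=-1, h_right=-1, diff=0 [OK], height=0
  node 45: h_left=0, h_right=0, diff=0 [OK], height=1
  node 32: h_left=2, h_right=1, diff=1 [OK], height=3
All nodes satisfy the balance condition.
Result: Balanced


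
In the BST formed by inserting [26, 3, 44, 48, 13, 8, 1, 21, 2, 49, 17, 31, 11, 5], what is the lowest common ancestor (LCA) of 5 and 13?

Tree insertion order: [26, 3, 44, 48, 13, 8, 1, 21, 2, 49, 17, 31, 11, 5]
Tree (level-order array): [26, 3, 44, 1, 13, 31, 48, None, 2, 8, 21, None, None, None, 49, None, None, 5, 11, 17]
In a BST, the LCA of p=5, q=13 is the first node v on the
root-to-leaf path with p <= v <= q (go left if both < v, right if both > v).
Walk from root:
  at 26: both 5 and 13 < 26, go left
  at 3: both 5 and 13 > 3, go right
  at 13: 5 <= 13 <= 13, this is the LCA
LCA = 13


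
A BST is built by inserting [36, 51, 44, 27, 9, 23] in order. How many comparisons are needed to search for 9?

Search path for 9: 36 -> 27 -> 9
Found: True
Comparisons: 3


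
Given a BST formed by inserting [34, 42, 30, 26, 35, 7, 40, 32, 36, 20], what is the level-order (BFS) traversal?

Tree insertion order: [34, 42, 30, 26, 35, 7, 40, 32, 36, 20]
Tree (level-order array): [34, 30, 42, 26, 32, 35, None, 7, None, None, None, None, 40, None, 20, 36]
BFS from the root, enqueuing left then right child of each popped node:
  queue [34] -> pop 34, enqueue [30, 42], visited so far: [34]
  queue [30, 42] -> pop 30, enqueue [26, 32], visited so far: [34, 30]
  queue [42, 26, 32] -> pop 42, enqueue [35], visited so far: [34, 30, 42]
  queue [26, 32, 35] -> pop 26, enqueue [7], visited so far: [34, 30, 42, 26]
  queue [32, 35, 7] -> pop 32, enqueue [none], visited so far: [34, 30, 42, 26, 32]
  queue [35, 7] -> pop 35, enqueue [40], visited so far: [34, 30, 42, 26, 32, 35]
  queue [7, 40] -> pop 7, enqueue [20], visited so far: [34, 30, 42, 26, 32, 35, 7]
  queue [40, 20] -> pop 40, enqueue [36], visited so far: [34, 30, 42, 26, 32, 35, 7, 40]
  queue [20, 36] -> pop 20, enqueue [none], visited so far: [34, 30, 42, 26, 32, 35, 7, 40, 20]
  queue [36] -> pop 36, enqueue [none], visited so far: [34, 30, 42, 26, 32, 35, 7, 40, 20, 36]
Result: [34, 30, 42, 26, 32, 35, 7, 40, 20, 36]


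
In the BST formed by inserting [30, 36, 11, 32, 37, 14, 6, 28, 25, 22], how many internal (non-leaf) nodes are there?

Tree built from: [30, 36, 11, 32, 37, 14, 6, 28, 25, 22]
Tree (level-order array): [30, 11, 36, 6, 14, 32, 37, None, None, None, 28, None, None, None, None, 25, None, 22]
Rule: An internal node has at least one child.
Per-node child counts:
  node 30: 2 child(ren)
  node 11: 2 child(ren)
  node 6: 0 child(ren)
  node 14: 1 child(ren)
  node 28: 1 child(ren)
  node 25: 1 child(ren)
  node 22: 0 child(ren)
  node 36: 2 child(ren)
  node 32: 0 child(ren)
  node 37: 0 child(ren)
Matching nodes: [30, 11, 14, 28, 25, 36]
Count of internal (non-leaf) nodes: 6


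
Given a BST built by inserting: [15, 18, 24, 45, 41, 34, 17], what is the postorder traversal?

Tree insertion order: [15, 18, 24, 45, 41, 34, 17]
Tree (level-order array): [15, None, 18, 17, 24, None, None, None, 45, 41, None, 34]
Postorder traversal: [17, 34, 41, 45, 24, 18, 15]


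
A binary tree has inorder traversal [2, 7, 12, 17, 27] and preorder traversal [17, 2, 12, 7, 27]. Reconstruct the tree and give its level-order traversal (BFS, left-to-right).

Inorder:  [2, 7, 12, 17, 27]
Preorder: [17, 2, 12, 7, 27]
Algorithm: preorder visits root first, so consume preorder in order;
for each root, split the current inorder slice at that value into
left-subtree inorder and right-subtree inorder, then recurse.
Recursive splits:
  root=17; inorder splits into left=[2, 7, 12], right=[27]
  root=2; inorder splits into left=[], right=[7, 12]
  root=12; inorder splits into left=[7], right=[]
  root=7; inorder splits into left=[], right=[]
  root=27; inorder splits into left=[], right=[]
Reconstructed level-order: [17, 2, 27, 12, 7]


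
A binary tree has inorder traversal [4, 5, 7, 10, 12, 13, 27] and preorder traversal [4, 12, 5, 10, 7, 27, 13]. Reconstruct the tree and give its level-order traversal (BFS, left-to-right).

Inorder:  [4, 5, 7, 10, 12, 13, 27]
Preorder: [4, 12, 5, 10, 7, 27, 13]
Algorithm: preorder visits root first, so consume preorder in order;
for each root, split the current inorder slice at that value into
left-subtree inorder and right-subtree inorder, then recurse.
Recursive splits:
  root=4; inorder splits into left=[], right=[5, 7, 10, 12, 13, 27]
  root=12; inorder splits into left=[5, 7, 10], right=[13, 27]
  root=5; inorder splits into left=[], right=[7, 10]
  root=10; inorder splits into left=[7], right=[]
  root=7; inorder splits into left=[], right=[]
  root=27; inorder splits into left=[13], right=[]
  root=13; inorder splits into left=[], right=[]
Reconstructed level-order: [4, 12, 5, 27, 10, 13, 7]


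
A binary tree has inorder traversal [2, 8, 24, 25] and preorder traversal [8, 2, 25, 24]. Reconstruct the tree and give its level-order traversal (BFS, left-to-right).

Inorder:  [2, 8, 24, 25]
Preorder: [8, 2, 25, 24]
Algorithm: preorder visits root first, so consume preorder in order;
for each root, split the current inorder slice at that value into
left-subtree inorder and right-subtree inorder, then recurse.
Recursive splits:
  root=8; inorder splits into left=[2], right=[24, 25]
  root=2; inorder splits into left=[], right=[]
  root=25; inorder splits into left=[24], right=[]
  root=24; inorder splits into left=[], right=[]
Reconstructed level-order: [8, 2, 25, 24]


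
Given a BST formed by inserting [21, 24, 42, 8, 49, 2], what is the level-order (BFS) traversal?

Tree insertion order: [21, 24, 42, 8, 49, 2]
Tree (level-order array): [21, 8, 24, 2, None, None, 42, None, None, None, 49]
BFS from the root, enqueuing left then right child of each popped node:
  queue [21] -> pop 21, enqueue [8, 24], visited so far: [21]
  queue [8, 24] -> pop 8, enqueue [2], visited so far: [21, 8]
  queue [24, 2] -> pop 24, enqueue [42], visited so far: [21, 8, 24]
  queue [2, 42] -> pop 2, enqueue [none], visited so far: [21, 8, 24, 2]
  queue [42] -> pop 42, enqueue [49], visited so far: [21, 8, 24, 2, 42]
  queue [49] -> pop 49, enqueue [none], visited so far: [21, 8, 24, 2, 42, 49]
Result: [21, 8, 24, 2, 42, 49]


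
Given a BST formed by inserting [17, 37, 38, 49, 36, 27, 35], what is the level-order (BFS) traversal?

Tree insertion order: [17, 37, 38, 49, 36, 27, 35]
Tree (level-order array): [17, None, 37, 36, 38, 27, None, None, 49, None, 35]
BFS from the root, enqueuing left then right child of each popped node:
  queue [17] -> pop 17, enqueue [37], visited so far: [17]
  queue [37] -> pop 37, enqueue [36, 38], visited so far: [17, 37]
  queue [36, 38] -> pop 36, enqueue [27], visited so far: [17, 37, 36]
  queue [38, 27] -> pop 38, enqueue [49], visited so far: [17, 37, 36, 38]
  queue [27, 49] -> pop 27, enqueue [35], visited so far: [17, 37, 36, 38, 27]
  queue [49, 35] -> pop 49, enqueue [none], visited so far: [17, 37, 36, 38, 27, 49]
  queue [35] -> pop 35, enqueue [none], visited so far: [17, 37, 36, 38, 27, 49, 35]
Result: [17, 37, 36, 38, 27, 49, 35]


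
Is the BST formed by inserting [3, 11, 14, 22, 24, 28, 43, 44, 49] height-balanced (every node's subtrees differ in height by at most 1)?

Tree (level-order array): [3, None, 11, None, 14, None, 22, None, 24, None, 28, None, 43, None, 44, None, 49]
Definition: a tree is height-balanced if, at every node, |h(left) - h(right)| <= 1 (empty subtree has height -1).
Bottom-up per-node check:
  node 49: h_left=-1, h_right=-1, diff=0 [OK], height=0
  node 44: h_left=-1, h_right=0, diff=1 [OK], height=1
  node 43: h_left=-1, h_right=1, diff=2 [FAIL (|-1-1|=2 > 1)], height=2
  node 28: h_left=-1, h_right=2, diff=3 [FAIL (|-1-2|=3 > 1)], height=3
  node 24: h_left=-1, h_right=3, diff=4 [FAIL (|-1-3|=4 > 1)], height=4
  node 22: h_left=-1, h_right=4, diff=5 [FAIL (|-1-4|=5 > 1)], height=5
  node 14: h_left=-1, h_right=5, diff=6 [FAIL (|-1-5|=6 > 1)], height=6
  node 11: h_left=-1, h_right=6, diff=7 [FAIL (|-1-6|=7 > 1)], height=7
  node 3: h_left=-1, h_right=7, diff=8 [FAIL (|-1-7|=8 > 1)], height=8
Node 43 violates the condition: |-1 - 1| = 2 > 1.
Result: Not balanced


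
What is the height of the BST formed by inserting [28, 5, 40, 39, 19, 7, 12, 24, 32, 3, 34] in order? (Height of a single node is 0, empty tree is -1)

Insertion order: [28, 5, 40, 39, 19, 7, 12, 24, 32, 3, 34]
Tree (level-order array): [28, 5, 40, 3, 19, 39, None, None, None, 7, 24, 32, None, None, 12, None, None, None, 34]
Compute height bottom-up (empty subtree = -1):
  height(3) = 1 + max(-1, -1) = 0
  height(12) = 1 + max(-1, -1) = 0
  height(7) = 1 + max(-1, 0) = 1
  height(24) = 1 + max(-1, -1) = 0
  height(19) = 1 + max(1, 0) = 2
  height(5) = 1 + max(0, 2) = 3
  height(34) = 1 + max(-1, -1) = 0
  height(32) = 1 + max(-1, 0) = 1
  height(39) = 1 + max(1, -1) = 2
  height(40) = 1 + max(2, -1) = 3
  height(28) = 1 + max(3, 3) = 4
Height = 4


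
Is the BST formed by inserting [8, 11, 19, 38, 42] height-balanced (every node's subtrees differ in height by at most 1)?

Tree (level-order array): [8, None, 11, None, 19, None, 38, None, 42]
Definition: a tree is height-balanced if, at every node, |h(left) - h(right)| <= 1 (empty subtree has height -1).
Bottom-up per-node check:
  node 42: h_left=-1, h_right=-1, diff=0 [OK], height=0
  node 38: h_left=-1, h_right=0, diff=1 [OK], height=1
  node 19: h_left=-1, h_right=1, diff=2 [FAIL (|-1-1|=2 > 1)], height=2
  node 11: h_left=-1, h_right=2, diff=3 [FAIL (|-1-2|=3 > 1)], height=3
  node 8: h_left=-1, h_right=3, diff=4 [FAIL (|-1-3|=4 > 1)], height=4
Node 19 violates the condition: |-1 - 1| = 2 > 1.
Result: Not balanced


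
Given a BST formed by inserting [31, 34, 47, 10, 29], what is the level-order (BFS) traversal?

Tree insertion order: [31, 34, 47, 10, 29]
Tree (level-order array): [31, 10, 34, None, 29, None, 47]
BFS from the root, enqueuing left then right child of each popped node:
  queue [31] -> pop 31, enqueue [10, 34], visited so far: [31]
  queue [10, 34] -> pop 10, enqueue [29], visited so far: [31, 10]
  queue [34, 29] -> pop 34, enqueue [47], visited so far: [31, 10, 34]
  queue [29, 47] -> pop 29, enqueue [none], visited so far: [31, 10, 34, 29]
  queue [47] -> pop 47, enqueue [none], visited so far: [31, 10, 34, 29, 47]
Result: [31, 10, 34, 29, 47]


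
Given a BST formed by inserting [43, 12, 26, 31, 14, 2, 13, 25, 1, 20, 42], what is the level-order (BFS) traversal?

Tree insertion order: [43, 12, 26, 31, 14, 2, 13, 25, 1, 20, 42]
Tree (level-order array): [43, 12, None, 2, 26, 1, None, 14, 31, None, None, 13, 25, None, 42, None, None, 20]
BFS from the root, enqueuing left then right child of each popped node:
  queue [43] -> pop 43, enqueue [12], visited so far: [43]
  queue [12] -> pop 12, enqueue [2, 26], visited so far: [43, 12]
  queue [2, 26] -> pop 2, enqueue [1], visited so far: [43, 12, 2]
  queue [26, 1] -> pop 26, enqueue [14, 31], visited so far: [43, 12, 2, 26]
  queue [1, 14, 31] -> pop 1, enqueue [none], visited so far: [43, 12, 2, 26, 1]
  queue [14, 31] -> pop 14, enqueue [13, 25], visited so far: [43, 12, 2, 26, 1, 14]
  queue [31, 13, 25] -> pop 31, enqueue [42], visited so far: [43, 12, 2, 26, 1, 14, 31]
  queue [13, 25, 42] -> pop 13, enqueue [none], visited so far: [43, 12, 2, 26, 1, 14, 31, 13]
  queue [25, 42] -> pop 25, enqueue [20], visited so far: [43, 12, 2, 26, 1, 14, 31, 13, 25]
  queue [42, 20] -> pop 42, enqueue [none], visited so far: [43, 12, 2, 26, 1, 14, 31, 13, 25, 42]
  queue [20] -> pop 20, enqueue [none], visited so far: [43, 12, 2, 26, 1, 14, 31, 13, 25, 42, 20]
Result: [43, 12, 2, 26, 1, 14, 31, 13, 25, 42, 20]


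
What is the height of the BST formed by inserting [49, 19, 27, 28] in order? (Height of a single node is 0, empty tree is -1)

Insertion order: [49, 19, 27, 28]
Tree (level-order array): [49, 19, None, None, 27, None, 28]
Compute height bottom-up (empty subtree = -1):
  height(28) = 1 + max(-1, -1) = 0
  height(27) = 1 + max(-1, 0) = 1
  height(19) = 1 + max(-1, 1) = 2
  height(49) = 1 + max(2, -1) = 3
Height = 3


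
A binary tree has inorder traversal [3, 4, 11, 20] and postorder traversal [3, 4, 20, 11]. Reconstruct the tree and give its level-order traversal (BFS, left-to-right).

Inorder:   [3, 4, 11, 20]
Postorder: [3, 4, 20, 11]
Algorithm: postorder visits root last, so walk postorder right-to-left;
each value is the root of the current inorder slice — split it at that
value, recurse on the right subtree first, then the left.
Recursive splits:
  root=11; inorder splits into left=[3, 4], right=[20]
  root=20; inorder splits into left=[], right=[]
  root=4; inorder splits into left=[3], right=[]
  root=3; inorder splits into left=[], right=[]
Reconstructed level-order: [11, 4, 20, 3]


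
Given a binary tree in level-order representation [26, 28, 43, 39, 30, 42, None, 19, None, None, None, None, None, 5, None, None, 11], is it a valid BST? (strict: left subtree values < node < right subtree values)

Level-order array: [26, 28, 43, 39, 30, 42, None, 19, None, None, None, None, None, 5, None, None, 11]
Validate using subtree bounds (lo, hi): at each node, require lo < value < hi,
then recurse left with hi=value and right with lo=value.
Preorder trace (stopping at first violation):
  at node 26 with bounds (-inf, +inf): OK
  at node 28 with bounds (-inf, 26): VIOLATION
Node 28 violates its bound: not (-inf < 28 < 26).
Result: Not a valid BST


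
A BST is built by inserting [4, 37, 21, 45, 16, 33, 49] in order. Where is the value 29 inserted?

Starting tree (level order): [4, None, 37, 21, 45, 16, 33, None, 49]
Insertion path: 4 -> 37 -> 21 -> 33
Result: insert 29 as left child of 33
Final tree (level order): [4, None, 37, 21, 45, 16, 33, None, 49, None, None, 29]


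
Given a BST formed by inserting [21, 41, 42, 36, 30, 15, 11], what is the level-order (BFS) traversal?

Tree insertion order: [21, 41, 42, 36, 30, 15, 11]
Tree (level-order array): [21, 15, 41, 11, None, 36, 42, None, None, 30]
BFS from the root, enqueuing left then right child of each popped node:
  queue [21] -> pop 21, enqueue [15, 41], visited so far: [21]
  queue [15, 41] -> pop 15, enqueue [11], visited so far: [21, 15]
  queue [41, 11] -> pop 41, enqueue [36, 42], visited so far: [21, 15, 41]
  queue [11, 36, 42] -> pop 11, enqueue [none], visited so far: [21, 15, 41, 11]
  queue [36, 42] -> pop 36, enqueue [30], visited so far: [21, 15, 41, 11, 36]
  queue [42, 30] -> pop 42, enqueue [none], visited so far: [21, 15, 41, 11, 36, 42]
  queue [30] -> pop 30, enqueue [none], visited so far: [21, 15, 41, 11, 36, 42, 30]
Result: [21, 15, 41, 11, 36, 42, 30]


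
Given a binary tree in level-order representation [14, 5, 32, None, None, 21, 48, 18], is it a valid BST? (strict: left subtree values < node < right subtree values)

Level-order array: [14, 5, 32, None, None, 21, 48, 18]
Validate using subtree bounds (lo, hi): at each node, require lo < value < hi,
then recurse left with hi=value and right with lo=value.
Preorder trace (stopping at first violation):
  at node 14 with bounds (-inf, +inf): OK
  at node 5 with bounds (-inf, 14): OK
  at node 32 with bounds (14, +inf): OK
  at node 21 with bounds (14, 32): OK
  at node 18 with bounds (14, 21): OK
  at node 48 with bounds (32, +inf): OK
No violation found at any node.
Result: Valid BST


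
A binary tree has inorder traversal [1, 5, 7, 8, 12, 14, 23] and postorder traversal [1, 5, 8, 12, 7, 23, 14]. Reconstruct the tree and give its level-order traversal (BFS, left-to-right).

Inorder:   [1, 5, 7, 8, 12, 14, 23]
Postorder: [1, 5, 8, 12, 7, 23, 14]
Algorithm: postorder visits root last, so walk postorder right-to-left;
each value is the root of the current inorder slice — split it at that
value, recurse on the right subtree first, then the left.
Recursive splits:
  root=14; inorder splits into left=[1, 5, 7, 8, 12], right=[23]
  root=23; inorder splits into left=[], right=[]
  root=7; inorder splits into left=[1, 5], right=[8, 12]
  root=12; inorder splits into left=[8], right=[]
  root=8; inorder splits into left=[], right=[]
  root=5; inorder splits into left=[1], right=[]
  root=1; inorder splits into left=[], right=[]
Reconstructed level-order: [14, 7, 23, 5, 12, 1, 8]
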